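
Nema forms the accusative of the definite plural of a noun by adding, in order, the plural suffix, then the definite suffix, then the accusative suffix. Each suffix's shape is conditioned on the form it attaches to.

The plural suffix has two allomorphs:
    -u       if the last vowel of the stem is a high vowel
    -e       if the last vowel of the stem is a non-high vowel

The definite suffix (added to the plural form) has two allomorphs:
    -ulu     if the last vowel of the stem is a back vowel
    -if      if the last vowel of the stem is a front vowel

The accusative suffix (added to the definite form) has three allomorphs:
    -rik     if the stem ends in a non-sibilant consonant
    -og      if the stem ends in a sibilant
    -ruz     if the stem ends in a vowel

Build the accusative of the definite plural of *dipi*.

dipiuuluruz

*dipi* — last vowel /i/ (a high vowel) → -u → *dipiu*.
The last vowel of the plural form *dipiu* is /u/, which is a back vowel, so the definite suffix is -ulu, giving *dipiuulu*.
The definite form *dipiuulu* — final sound /u/ (a vowel) → -ruz → *dipiuuluruz*.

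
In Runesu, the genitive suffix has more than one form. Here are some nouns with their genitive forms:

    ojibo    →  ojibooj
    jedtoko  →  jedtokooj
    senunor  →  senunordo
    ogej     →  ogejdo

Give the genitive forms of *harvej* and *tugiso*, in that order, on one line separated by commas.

harvejdo, tugisooj

The suffix is conditioned by the final sound: -do when the stem ends in a consonant (*senunor*, *ogej*); -oj when the stem ends in a vowel (*ojibo*, *jedtoko*).
The final sound of *harvej* is /j/, which is a consonant, so the suffix is -do, giving *harvejdo*.
*tugiso* — final sound /o/ (a vowel) → -oj → *tugisooj*.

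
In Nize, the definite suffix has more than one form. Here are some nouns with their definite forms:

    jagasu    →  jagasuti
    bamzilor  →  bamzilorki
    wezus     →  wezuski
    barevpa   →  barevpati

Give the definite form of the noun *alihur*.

The alternation tracks the final sound of the stem — -ki when the stem ends in a consonant (*bamzilor*, *wezus*); -ti when the stem ends in a vowel (*jagasu*, *barevpa*).
*alihur* — final sound /r/ (a consonant) → -ki → *alihurki*.

alihurki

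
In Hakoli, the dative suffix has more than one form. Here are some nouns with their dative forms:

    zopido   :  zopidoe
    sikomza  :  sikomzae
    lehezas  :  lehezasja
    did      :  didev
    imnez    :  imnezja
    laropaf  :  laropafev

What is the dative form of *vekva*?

The pattern is sibilance of the final sound: -ja when the stem ends in a sibilant (*lehezas*, *imnez*); -ev when the stem ends in a non-sibilant consonant (*did*, *laropaf*); -e when the stem ends in a vowel (*zopido*, *sikomza*).
The final sound of *vekva* is /a/, which is a vowel, so the suffix is -e, giving *vekvae*.

vekvae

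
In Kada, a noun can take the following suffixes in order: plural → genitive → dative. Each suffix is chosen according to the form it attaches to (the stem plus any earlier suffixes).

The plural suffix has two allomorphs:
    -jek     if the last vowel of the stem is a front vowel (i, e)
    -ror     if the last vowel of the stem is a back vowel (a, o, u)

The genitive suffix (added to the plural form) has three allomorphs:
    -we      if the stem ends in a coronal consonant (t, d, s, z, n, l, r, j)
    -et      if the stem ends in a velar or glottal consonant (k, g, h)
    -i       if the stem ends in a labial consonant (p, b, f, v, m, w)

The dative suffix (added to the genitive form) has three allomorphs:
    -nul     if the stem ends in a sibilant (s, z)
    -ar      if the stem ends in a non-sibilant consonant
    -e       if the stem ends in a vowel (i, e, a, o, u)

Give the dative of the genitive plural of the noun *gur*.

gurrorwee

*gur*: last vowel = /u/, a back vowel → -ror → *gurror*.
The plural form *gurror*: final consonant = /r/, coronal → -we → *gurrorwe*.
The genitive form *gurrorwe*: final sound = /e/, a vowel → -e → *gurrorwee*.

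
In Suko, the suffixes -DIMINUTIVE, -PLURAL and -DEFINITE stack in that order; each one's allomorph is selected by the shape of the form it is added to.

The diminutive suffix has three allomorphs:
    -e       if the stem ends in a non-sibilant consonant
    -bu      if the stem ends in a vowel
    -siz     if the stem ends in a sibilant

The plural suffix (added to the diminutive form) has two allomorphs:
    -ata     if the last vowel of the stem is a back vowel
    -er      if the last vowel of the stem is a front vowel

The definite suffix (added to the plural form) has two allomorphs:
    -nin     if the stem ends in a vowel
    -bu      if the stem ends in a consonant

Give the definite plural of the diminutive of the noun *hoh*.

Since the final sound of *hoh* is /h/ (a non-sibilant consonant), it takes -e, giving *hohe*.
The last vowel of the diminutive form *hohe* is /e/, which is a front vowel, so the plural suffix is -er, giving *hoheer*.
The plural form *hoheer* — final sound /r/ (a consonant) → -bu → *hoheerbu*.

hoheerbu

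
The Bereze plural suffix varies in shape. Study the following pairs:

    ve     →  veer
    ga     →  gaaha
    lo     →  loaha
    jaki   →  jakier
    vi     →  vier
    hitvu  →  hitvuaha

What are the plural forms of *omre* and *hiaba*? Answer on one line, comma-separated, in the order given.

omreer, hiabaaha

The pattern is front/back vowel harmony: -er when the last vowel of the stem is a front vowel (*ve*, *jaki*, *vi*); -aha when the last vowel of the stem is a back vowel (*ga*, *lo*, *hitvu*).
*omre* — last vowel /e/ (a front vowel) → -er → *omreer*.
The last vowel of *hiaba* is /a/, which is a back vowel, so the suffix is -aha, giving *hiabaaha*.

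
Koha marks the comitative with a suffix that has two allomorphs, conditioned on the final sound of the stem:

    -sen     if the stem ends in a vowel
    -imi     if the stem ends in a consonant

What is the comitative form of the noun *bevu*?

bevusen

The final sound of *bevu* is /u/, which is a vowel, so the suffix is -sen, giving *bevusen*.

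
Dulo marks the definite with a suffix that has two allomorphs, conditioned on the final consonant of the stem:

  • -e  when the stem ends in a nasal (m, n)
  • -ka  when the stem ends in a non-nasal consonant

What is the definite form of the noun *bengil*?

Since the final consonant of *bengil* is /l/ (non-nasal), it takes -ka, giving *bengilka*.

bengilka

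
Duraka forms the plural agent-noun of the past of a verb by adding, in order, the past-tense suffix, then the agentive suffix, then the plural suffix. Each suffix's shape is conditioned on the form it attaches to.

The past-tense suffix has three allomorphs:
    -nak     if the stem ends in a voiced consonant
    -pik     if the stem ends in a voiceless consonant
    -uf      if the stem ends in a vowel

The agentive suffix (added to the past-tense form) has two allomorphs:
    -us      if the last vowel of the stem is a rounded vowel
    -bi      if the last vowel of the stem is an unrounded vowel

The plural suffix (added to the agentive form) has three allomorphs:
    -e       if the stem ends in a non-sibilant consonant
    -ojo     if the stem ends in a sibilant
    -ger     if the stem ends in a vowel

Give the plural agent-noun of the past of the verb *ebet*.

The final sound of *ebet* is /t/, which is a voiceless consonant, so the past-tense suffix is -pik, giving *ebetpik*.
Since the last vowel of the past-tense form *ebetpik* is /i/ (an unrounded vowel), it takes -bi, giving *ebetpikbi*.
The agentive form *ebetpikbi* — final sound /i/ (a vowel) → -ger → *ebetpikbiger*.

ebetpikbiger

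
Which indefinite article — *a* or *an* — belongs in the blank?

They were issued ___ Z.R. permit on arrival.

The indefinite article is chosen by the initial *sound* of the following word, not its spelling.
The initialism *Z.R.* is read letter by letter; the first letter, Z, is pronounced /ziː/, which begins with a consonant sound.
So the article is *a*: They were issued a Z.R. permit on arrival.

a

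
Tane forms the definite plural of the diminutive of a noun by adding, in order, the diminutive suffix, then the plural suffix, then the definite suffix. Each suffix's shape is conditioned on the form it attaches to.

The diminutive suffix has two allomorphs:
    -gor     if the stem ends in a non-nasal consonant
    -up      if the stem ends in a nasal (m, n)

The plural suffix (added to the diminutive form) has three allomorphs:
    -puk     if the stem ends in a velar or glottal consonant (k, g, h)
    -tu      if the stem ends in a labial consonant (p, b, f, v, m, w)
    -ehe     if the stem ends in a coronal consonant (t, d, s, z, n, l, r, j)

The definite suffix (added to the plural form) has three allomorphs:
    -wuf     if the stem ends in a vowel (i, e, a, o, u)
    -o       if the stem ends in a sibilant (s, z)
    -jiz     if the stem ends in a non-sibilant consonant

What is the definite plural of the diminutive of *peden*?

The final consonant of *peden* is /n/, which is a nasal, so the diminutive suffix is -up, giving *pedenup*.
The final consonant of the diminutive form *pedenup* is /p/, which is labial, so the plural suffix is -tu, giving *pedenuptu*.
The final sound of the plural form *pedenuptu* is /u/, which is a vowel, so the definite suffix is -wuf, giving *pedenuptuwuf*.

pedenuptuwuf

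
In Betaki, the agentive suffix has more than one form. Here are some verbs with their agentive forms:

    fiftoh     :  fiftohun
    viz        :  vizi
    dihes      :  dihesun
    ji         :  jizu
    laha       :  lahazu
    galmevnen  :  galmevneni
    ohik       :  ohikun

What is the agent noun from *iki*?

The alternation tracks the final sound of the stem — -un when the stem ends in a voiceless consonant (*fiftoh*, *dihes*, *ohik*); -i when the stem ends in a voiced consonant (*viz*, *galmevnen*); -zu when the stem ends in a vowel (*ji*, *laha*).
The final sound of *iki* is /i/, which is a vowel, so the suffix is -zu, giving *ikizu*.

ikizu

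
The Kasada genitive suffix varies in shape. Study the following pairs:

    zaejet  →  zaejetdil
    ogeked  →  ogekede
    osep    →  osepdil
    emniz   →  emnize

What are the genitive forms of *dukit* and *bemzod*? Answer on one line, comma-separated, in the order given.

dukitdil, bemzode

The suffix is conditioned by the final consonant: -dil when the stem ends in a voiceless consonant (*zaejet*, *osep*); -e when the stem ends in a voiced consonant (*ogeked*, *emniz*).
*dukit*: final consonant = /t/, voiceless → -dil → *dukitdil*.
*bemzod* — final consonant /d/ (voiced) → -e → *bemzode*.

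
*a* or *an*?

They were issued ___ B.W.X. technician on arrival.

The indefinite article is chosen by the initial *sound* of the following word, not its spelling.
The initialism *B.W.X.* is read letter by letter; the first letter, B, is pronounced /biː/, which begins with a consonant sound.
So the article is *a*: They were issued a B.W.X. technician on arrival.

a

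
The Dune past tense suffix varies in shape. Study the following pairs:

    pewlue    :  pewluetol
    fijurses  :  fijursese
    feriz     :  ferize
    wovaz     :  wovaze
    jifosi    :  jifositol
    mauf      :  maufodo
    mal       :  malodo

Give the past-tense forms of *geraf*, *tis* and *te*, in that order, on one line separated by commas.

gerafodo, tise, tetol

The suffix is conditioned by the final sound: -e when the stem ends in a sibilant (*fijurses*, *feriz*, *wovaz*); -odo when the stem ends in a non-sibilant consonant (*mauf*, *mal*); -tol when the stem ends in a vowel (*pewlue*, *jifosi*).
*geraf*: final sound = /f/, a non-sibilant consonant → -odo → *gerafodo*.
Since the final sound of *tis* is /s/ (a sibilant), it takes -e, giving *tise*.
The final sound of *te* is /e/, which is a vowel, so the suffix is -tol, giving *tetol*.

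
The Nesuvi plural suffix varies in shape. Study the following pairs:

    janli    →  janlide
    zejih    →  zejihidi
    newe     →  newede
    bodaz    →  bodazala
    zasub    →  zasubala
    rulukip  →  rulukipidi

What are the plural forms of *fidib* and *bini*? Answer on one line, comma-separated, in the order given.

Looking at the final sound of each stem: -idi when the stem ends in a voiceless consonant (*zejih*, *rulukip*); -ala when the stem ends in a voiced consonant (*bodaz*, *zasub*); -de when the stem ends in a vowel (*janli*, *newe*).
The final sound of *fidib* is /b/, which is a voiced consonant, so the suffix is -ala, giving *fidibala*.
*bini* — final sound /i/ (a vowel) → -de → *binide*.

fidibala, binide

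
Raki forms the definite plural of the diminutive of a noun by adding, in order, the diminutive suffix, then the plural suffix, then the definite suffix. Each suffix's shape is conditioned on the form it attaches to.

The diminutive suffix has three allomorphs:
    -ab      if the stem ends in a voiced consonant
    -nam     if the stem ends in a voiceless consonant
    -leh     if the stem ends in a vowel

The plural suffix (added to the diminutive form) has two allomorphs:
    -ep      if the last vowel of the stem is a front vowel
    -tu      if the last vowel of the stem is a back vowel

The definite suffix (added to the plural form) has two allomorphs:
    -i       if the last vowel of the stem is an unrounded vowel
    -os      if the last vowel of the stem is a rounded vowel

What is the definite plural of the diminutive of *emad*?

The final sound of *emad* is /d/, which is a voiced consonant, so the diminutive suffix is -ab, giving *emadab*.
The diminutive form *emadab* — last vowel /a/ (a back vowel) → -tu → *emadabtu*.
The last vowel of the plural form *emadabtu* is /u/, which is a rounded vowel, so the definite suffix is -os, giving *emadabtuos*.

emadabtuos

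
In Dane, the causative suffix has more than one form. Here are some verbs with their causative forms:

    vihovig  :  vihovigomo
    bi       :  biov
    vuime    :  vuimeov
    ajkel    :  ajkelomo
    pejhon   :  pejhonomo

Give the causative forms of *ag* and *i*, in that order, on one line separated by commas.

agomo, iov

Looking at the final sound of each stem: -omo when the stem ends in a consonant (*vihovig*, *ajkel*, *pejhon*); -ov when the stem ends in a vowel (*bi*, *vuime*).
*ag* — final sound /g/ (a consonant) → -omo → *agomo*.
Since the final sound of *i* is /i/ (a vowel), it takes -ov, giving *iov*.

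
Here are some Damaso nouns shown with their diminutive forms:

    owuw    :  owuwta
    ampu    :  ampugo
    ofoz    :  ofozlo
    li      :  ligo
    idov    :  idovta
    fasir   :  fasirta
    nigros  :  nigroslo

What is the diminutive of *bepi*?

Looking at the final sound of each stem: -lo when the stem ends in a sibilant (*ofoz*, *nigros*); -ta when the stem ends in a non-sibilant consonant (*owuw*, *idov*, *fasir*); -go when the stem ends in a vowel (*ampu*, *li*).
Since the final sound of *bepi* is /i/ (a vowel), it takes -go, giving *bepigo*.

bepigo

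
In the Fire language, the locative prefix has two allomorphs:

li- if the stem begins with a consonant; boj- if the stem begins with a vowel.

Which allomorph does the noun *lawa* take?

The first sound of *lawa* is /l/, which is a consonant, so the prefix is li-.

li-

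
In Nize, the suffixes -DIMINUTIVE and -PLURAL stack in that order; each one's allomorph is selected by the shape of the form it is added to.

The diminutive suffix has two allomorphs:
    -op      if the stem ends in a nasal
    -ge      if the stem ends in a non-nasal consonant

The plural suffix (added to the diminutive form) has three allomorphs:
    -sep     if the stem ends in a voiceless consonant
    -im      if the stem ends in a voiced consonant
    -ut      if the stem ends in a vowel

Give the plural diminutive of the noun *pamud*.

pamudgeut

The final consonant of *pamud* is /d/, which is non-nasal, so the diminutive suffix is -ge, giving *pamudge*.
The final sound of the diminutive form *pamudge* is /e/, which is a vowel, so the plural suffix is -ut, giving *pamudgeut*.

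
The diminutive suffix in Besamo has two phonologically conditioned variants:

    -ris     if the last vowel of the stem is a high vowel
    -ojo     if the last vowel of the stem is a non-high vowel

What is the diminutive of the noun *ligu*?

liguris

Since the last vowel of *ligu* is /u/ (a high vowel), it takes -ris, giving *liguris*.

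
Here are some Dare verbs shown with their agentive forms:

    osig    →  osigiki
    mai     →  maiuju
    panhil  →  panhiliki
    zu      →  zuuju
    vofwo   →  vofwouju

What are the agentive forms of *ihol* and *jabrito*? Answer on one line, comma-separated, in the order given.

iholiki, jabritouju

The suffix is conditioned by the final sound: -iki when the stem ends in a consonant (*osig*, *panhil*); -uju when the stem ends in a vowel (*mai*, *zu*, *vofwo*).
Since the final sound of *ihol* is /l/ (a consonant), it takes -iki, giving *iholiki*.
*jabrito* — final sound /o/ (a vowel) → -uju → *jabritouju*.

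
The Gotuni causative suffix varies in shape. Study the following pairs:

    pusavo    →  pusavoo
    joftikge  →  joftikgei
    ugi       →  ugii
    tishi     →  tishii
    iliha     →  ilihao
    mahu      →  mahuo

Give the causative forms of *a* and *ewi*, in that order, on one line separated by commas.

ao, ewii

The suffix is conditioned by the last vowel: -i when the last vowel of the stem is a front vowel (*joftikge*, *ugi*, *tishi*); -o when the last vowel of the stem is a back vowel (*pusavo*, *iliha*, *mahu*).
*a*: last vowel = /a/, a back vowel → -o → *ao*.
The last vowel of *ewi* is /i/, which is a front vowel, so the suffix is -i, giving *ewii*.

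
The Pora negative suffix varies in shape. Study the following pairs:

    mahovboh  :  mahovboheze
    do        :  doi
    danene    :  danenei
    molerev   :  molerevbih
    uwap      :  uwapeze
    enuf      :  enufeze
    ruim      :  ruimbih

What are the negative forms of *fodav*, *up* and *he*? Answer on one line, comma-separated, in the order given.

fodavbih, upeze, hei

The alternation tracks the final sound of the stem — -eze when the stem ends in a voiceless consonant (*mahovboh*, *uwap*, *enuf*); -bih when the stem ends in a voiced consonant (*molerev*, *ruim*); -i when the stem ends in a vowel (*do*, *danene*).
*fodav* — final sound /v/ (a voiced consonant) → -bih → *fodavbih*.
The final sound of *up* is /p/, which is a voiceless consonant, so the suffix is -eze, giving *upeze*.
*he*: final sound = /e/, a vowel → -i → *hei*.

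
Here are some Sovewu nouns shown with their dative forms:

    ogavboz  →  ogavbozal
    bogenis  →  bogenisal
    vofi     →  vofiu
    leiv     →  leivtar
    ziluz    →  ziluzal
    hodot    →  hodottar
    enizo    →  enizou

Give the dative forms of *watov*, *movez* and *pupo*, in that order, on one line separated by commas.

Looking at the final sound of each stem: -al when the stem ends in a sibilant (*ogavboz*, *bogenis*, *ziluz*); -tar when the stem ends in a non-sibilant consonant (*leiv*, *hodot*); -u when the stem ends in a vowel (*vofi*, *enizo*).
Since the final sound of *watov* is /v/ (a non-sibilant consonant), it takes -tar, giving *watovtar*.
*movez* — final sound /z/ (a sibilant) → -al → *movezal*.
The final sound of *pupo* is /o/, which is a vowel, so the suffix is -u, giving *pupou*.

watovtar, movezal, pupou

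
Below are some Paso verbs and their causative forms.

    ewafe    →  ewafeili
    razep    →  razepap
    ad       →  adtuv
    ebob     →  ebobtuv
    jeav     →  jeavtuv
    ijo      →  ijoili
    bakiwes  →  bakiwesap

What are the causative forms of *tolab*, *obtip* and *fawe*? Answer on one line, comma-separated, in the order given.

tolabtuv, obtipap, faweili

The suffix is conditioned by the final sound: -ap when the stem ends in a voiceless consonant (*razep*, *bakiwes*); -tuv when the stem ends in a voiced consonant (*ad*, *ebob*, *jeav*); -ili when the stem ends in a vowel (*ewafe*, *ijo*).
*tolab*: final sound = /b/, a voiced consonant → -tuv → *tolabtuv*.
*obtip*: final sound = /p/, a voiceless consonant → -ap → *obtipap*.
Since the final sound of *fawe* is /e/ (a vowel), it takes -ili, giving *faweili*.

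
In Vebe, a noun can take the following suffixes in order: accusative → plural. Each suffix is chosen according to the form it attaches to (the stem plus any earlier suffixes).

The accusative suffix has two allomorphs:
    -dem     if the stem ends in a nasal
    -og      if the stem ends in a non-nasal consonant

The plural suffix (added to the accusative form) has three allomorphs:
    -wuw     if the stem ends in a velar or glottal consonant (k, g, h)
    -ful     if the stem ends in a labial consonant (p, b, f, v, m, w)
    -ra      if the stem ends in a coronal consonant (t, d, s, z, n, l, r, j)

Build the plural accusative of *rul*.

rulogwuw

*rul* — final consonant /l/ (non-nasal) → -og → *rulog*.
The accusative form *rulog* — final consonant /g/ (velar/glottal) → -wuw → *rulogwuw*.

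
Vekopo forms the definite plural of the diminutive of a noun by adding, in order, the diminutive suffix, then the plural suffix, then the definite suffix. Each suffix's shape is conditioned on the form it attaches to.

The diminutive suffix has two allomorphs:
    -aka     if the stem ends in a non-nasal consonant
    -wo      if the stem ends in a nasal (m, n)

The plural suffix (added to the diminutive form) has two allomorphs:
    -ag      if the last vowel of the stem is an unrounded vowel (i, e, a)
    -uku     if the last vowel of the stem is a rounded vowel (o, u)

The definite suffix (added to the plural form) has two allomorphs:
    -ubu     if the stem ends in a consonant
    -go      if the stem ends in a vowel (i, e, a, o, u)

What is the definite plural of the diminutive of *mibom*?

mibomwoukugo

*mibom*: final consonant = /m/, a nasal → -wo → *mibomwo*.
The diminutive form *mibomwo* — last vowel /o/ (a rounded vowel) → -uku → *mibomwouku*.
The plural form *mibomwouku*: final sound = /u/, a vowel → -go → *mibomwoukugo*.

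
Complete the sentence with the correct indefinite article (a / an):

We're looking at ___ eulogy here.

The indefinite article is chosen by the initial *sound* of the following word, not its spelling.
*eulogy* begins with the sound /juː/ (eu pronounced /juː/) — a consonant sound.
So the article is *a*: We're looking at a eulogy here.

a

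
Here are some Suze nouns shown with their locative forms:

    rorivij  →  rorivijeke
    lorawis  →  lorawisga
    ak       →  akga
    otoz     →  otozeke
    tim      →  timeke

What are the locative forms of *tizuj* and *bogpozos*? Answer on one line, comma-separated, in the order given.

Looking at the final consonant of each stem: -ga when the stem ends in a voiceless consonant (*lorawis*, *ak*); -eke when the stem ends in a voiced consonant (*rorivij*, *otoz*, *tim*).
Since the final consonant of *tizuj* is /j/ (voiced), it takes -eke, giving *tizujeke*.
The final consonant of *bogpozos* is /s/, which is voiceless, so the suffix is -ga, giving *bogpozosga*.

tizujeke, bogpozosga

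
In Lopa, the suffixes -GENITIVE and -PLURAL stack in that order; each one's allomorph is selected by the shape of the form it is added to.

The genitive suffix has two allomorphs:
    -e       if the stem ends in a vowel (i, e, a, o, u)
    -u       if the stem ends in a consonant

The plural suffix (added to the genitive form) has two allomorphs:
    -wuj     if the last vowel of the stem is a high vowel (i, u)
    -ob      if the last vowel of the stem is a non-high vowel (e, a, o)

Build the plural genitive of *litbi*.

litbieob

The final sound of *litbi* is /i/, which is a vowel, so the genitive suffix is -e, giving *litbie*.
The genitive form *litbie* — last vowel /e/ (a non-high vowel) → -ob → *litbieob*.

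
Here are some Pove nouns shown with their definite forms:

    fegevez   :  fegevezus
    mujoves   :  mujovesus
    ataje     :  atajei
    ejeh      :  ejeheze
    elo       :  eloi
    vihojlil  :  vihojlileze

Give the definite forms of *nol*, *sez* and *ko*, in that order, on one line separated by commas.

noleze, sezus, koi

The alternation tracks the final sound of the stem — -us when the stem ends in a sibilant (*fegevez*, *mujoves*); -eze when the stem ends in a non-sibilant consonant (*ejeh*, *vihojlil*); -i when the stem ends in a vowel (*ataje*, *elo*).
The final sound of *nol* is /l/, which is a non-sibilant consonant, so the suffix is -eze, giving *noleze*.
The final sound of *sez* is /z/, which is a sibilant, so the suffix is -us, giving *sezus*.
Since the final sound of *ko* is /o/ (a vowel), it takes -i, giving *koi*.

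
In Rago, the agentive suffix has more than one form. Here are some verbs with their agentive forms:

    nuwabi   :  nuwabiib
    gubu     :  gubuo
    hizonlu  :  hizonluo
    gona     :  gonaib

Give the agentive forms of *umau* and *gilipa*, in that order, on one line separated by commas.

umauo, gilipaib

The alternation tracks the last vowel of the stem — -o when the last vowel of the stem is a rounded vowel (*gubu*, *hizonlu*); -ib when the last vowel of the stem is an unrounded vowel (*nuwabi*, *gona*).
*umau* — last vowel /u/ (a rounded vowel) → -o → *umauo*.
The last vowel of *gilipa* is /a/, which is an unrounded vowel, so the suffix is -ib, giving *gilipaib*.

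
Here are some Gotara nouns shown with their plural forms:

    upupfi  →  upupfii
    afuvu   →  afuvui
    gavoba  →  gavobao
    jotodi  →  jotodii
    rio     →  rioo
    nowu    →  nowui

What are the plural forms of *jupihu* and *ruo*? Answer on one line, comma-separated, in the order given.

The pattern is height harmony: -i when the last vowel of the stem is a high vowel (*upupfi*, *afuvu*, *jotodi*, *nowu*); -o when the last vowel of the stem is a non-high vowel (*gavoba*, *rio*).
Since the last vowel of *jupihu* is /u/ (a high vowel), it takes -i, giving *jupihui*.
Since the last vowel of *ruo* is /o/ (a non-high vowel), it takes -o, giving *ruoo*.

jupihui, ruoo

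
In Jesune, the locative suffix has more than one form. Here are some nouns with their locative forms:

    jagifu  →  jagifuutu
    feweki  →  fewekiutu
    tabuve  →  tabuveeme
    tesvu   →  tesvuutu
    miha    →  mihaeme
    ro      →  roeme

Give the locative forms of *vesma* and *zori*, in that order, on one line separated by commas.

vesmaeme, zoriutu

The alternation tracks the last vowel of the stem — -utu when the last vowel of the stem is a high vowel (*jagifu*, *feweki*, *tesvu*); -eme when the last vowel of the stem is a non-high vowel (*tabuve*, *miha*, *ro*).
The last vowel of *vesma* is /a/, which is a non-high vowel, so the suffix is -eme, giving *vesmaeme*.
Since the last vowel of *zori* is /i/ (a high vowel), it takes -utu, giving *zoriutu*.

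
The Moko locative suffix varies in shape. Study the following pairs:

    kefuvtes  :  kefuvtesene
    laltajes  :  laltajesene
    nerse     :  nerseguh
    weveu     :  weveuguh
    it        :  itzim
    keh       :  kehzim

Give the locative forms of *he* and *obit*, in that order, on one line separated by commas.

heguh, obitzim

The pattern is sibilance of the final sound: -ene when the stem ends in a sibilant (*kefuvtes*, *laltajes*); -zim when the stem ends in a non-sibilant consonant (*it*, *keh*); -guh when the stem ends in a vowel (*nerse*, *weveu*).
*he*: final sound = /e/, a vowel → -guh → *heguh*.
*obit*: final sound = /t/, a non-sibilant consonant → -zim → *obitzim*.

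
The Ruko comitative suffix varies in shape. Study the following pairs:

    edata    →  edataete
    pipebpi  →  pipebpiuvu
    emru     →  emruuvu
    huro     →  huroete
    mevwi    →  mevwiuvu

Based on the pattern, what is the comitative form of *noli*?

Looking at the last vowel of each stem: -uvu when the last vowel of the stem is a high vowel (*pipebpi*, *emru*, *mevwi*); -ete when the last vowel of the stem is a non-high vowel (*edata*, *huro*).
The last vowel of *noli* is /i/, which is a high vowel, so the suffix is -uvu, giving *noliuvu*.

noliuvu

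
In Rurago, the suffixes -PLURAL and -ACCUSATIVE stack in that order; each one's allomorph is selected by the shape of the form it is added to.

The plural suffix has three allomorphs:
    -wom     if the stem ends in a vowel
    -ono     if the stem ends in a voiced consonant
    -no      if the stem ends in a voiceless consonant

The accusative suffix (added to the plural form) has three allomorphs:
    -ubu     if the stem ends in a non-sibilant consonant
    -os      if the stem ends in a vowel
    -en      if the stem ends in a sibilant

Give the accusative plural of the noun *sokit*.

sokitnoos

The final sound of *sokit* is /t/, which is a voiceless consonant, so the plural suffix is -no, giving *sokitno*.
The final sound of the plural form *sokitno* is /o/, which is a vowel, so the accusative suffix is -os, giving *sokitnoos*.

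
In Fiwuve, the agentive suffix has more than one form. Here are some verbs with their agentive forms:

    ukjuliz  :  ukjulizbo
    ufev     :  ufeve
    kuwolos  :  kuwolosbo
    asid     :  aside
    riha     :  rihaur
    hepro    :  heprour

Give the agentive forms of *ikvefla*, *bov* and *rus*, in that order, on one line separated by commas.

The alternation tracks the final sound of the stem — -bo when the stem ends in a sibilant (*ukjuliz*, *kuwolos*); -e when the stem ends in a non-sibilant consonant (*ufev*, *asid*); -ur when the stem ends in a vowel (*riha*, *hepro*).
*ikvefla*: final sound = /a/, a vowel → -ur → *ikveflaur*.
Since the final sound of *bov* is /v/ (a non-sibilant consonant), it takes -e, giving *bove*.
The final sound of *rus* is /s/, which is a sibilant, so the suffix is -bo, giving *rusbo*.

ikveflaur, bove, rusbo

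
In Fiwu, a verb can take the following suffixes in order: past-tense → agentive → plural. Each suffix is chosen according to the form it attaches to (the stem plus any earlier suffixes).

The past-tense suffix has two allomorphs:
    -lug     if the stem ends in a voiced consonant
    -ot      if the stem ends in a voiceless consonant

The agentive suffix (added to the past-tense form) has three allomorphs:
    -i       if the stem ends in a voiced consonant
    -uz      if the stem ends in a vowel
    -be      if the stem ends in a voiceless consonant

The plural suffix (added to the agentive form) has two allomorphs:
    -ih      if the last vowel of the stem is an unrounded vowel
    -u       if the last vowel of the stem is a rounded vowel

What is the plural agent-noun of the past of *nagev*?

*nagev* — final consonant /v/ (voiced) → -lug → *nagevlug*.
The final sound of the past-tense form *nagevlug* is /g/, which is a voiced consonant, so the agentive suffix is -i, giving *nagevlugi*.
The agentive form *nagevlugi* — last vowel /i/ (an unrounded vowel) → -ih → *nagevlugiih*.

nagevlugiih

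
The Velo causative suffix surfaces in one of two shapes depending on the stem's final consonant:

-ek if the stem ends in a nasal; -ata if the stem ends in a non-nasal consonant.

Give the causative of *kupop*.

kupopata

Since the final consonant of *kupop* is /p/ (non-nasal), it takes -ata, giving *kupopata*.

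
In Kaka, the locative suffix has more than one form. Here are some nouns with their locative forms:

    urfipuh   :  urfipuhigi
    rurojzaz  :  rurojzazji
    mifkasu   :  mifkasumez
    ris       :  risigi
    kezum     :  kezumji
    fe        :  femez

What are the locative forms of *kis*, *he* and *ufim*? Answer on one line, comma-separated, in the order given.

The suffix is conditioned by the final sound: -igi when the stem ends in a voiceless consonant (*urfipuh*, *ris*); -ji when the stem ends in a voiced consonant (*rurojzaz*, *kezum*); -mez when the stem ends in a vowel (*mifkasu*, *fe*).
Since the final sound of *kis* is /s/ (a voiceless consonant), it takes -igi, giving *kisigi*.
Since the final sound of *he* is /e/ (a vowel), it takes -mez, giving *hemez*.
Since the final sound of *ufim* is /m/ (a voiced consonant), it takes -ji, giving *ufimji*.

kisigi, hemez, ufimji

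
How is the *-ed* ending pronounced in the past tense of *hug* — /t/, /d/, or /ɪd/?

/d/

The stem *hug* ends in a voiced sound other than /d/.
The -ed suffix is realized as /ɪd/ after /t, d/; as /t/ after other voiceless consonants; and as /d/ after other voiced sounds.
So -ed on *hug* is pronounced /d/.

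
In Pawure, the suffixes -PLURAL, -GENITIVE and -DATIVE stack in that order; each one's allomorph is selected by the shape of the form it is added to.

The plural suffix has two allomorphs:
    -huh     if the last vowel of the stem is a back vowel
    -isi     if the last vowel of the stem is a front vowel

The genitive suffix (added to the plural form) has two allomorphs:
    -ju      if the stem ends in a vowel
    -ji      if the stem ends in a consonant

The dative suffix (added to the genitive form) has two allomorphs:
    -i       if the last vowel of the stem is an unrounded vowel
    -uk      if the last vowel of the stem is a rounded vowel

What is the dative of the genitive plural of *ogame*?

The last vowel of *ogame* is /e/, which is a front vowel, so the plural suffix is -isi, giving *ogameisi*.
The final sound of the plural form *ogameisi* is /i/, which is a vowel, so the genitive suffix is -ju, giving *ogameisiju*.
The last vowel of the genitive form *ogameisiju* is /u/, which is a rounded vowel, so the dative suffix is -uk, giving *ogameisijuuk*.

ogameisijuuk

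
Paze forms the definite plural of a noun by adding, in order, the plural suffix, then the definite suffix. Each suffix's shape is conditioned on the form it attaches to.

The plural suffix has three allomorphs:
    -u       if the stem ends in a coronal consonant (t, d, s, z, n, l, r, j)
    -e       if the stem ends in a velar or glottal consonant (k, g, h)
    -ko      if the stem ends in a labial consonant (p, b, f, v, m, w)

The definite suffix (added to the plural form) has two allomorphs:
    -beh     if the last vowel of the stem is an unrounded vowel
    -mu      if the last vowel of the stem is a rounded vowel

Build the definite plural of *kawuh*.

Since the final consonant of *kawuh* is /h/ (velar/glottal), it takes -e, giving *kawuhe*.
The last vowel of the plural form *kawuhe* is /e/, which is an unrounded vowel, so the definite suffix is -beh, giving *kawuhebeh*.

kawuhebeh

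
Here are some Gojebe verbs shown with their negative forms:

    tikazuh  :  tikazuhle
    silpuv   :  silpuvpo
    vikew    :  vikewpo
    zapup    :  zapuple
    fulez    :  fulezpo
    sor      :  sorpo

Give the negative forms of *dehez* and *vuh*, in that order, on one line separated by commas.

dehezpo, vuhle

Looking at the final consonant of each stem: -le when the stem ends in a voiceless consonant (*tikazuh*, *zapup*); -po when the stem ends in a voiced consonant (*silpuv*, *vikew*, *fulez*, *sor*).
The final consonant of *dehez* is /z/, which is voiced, so the suffix is -po, giving *dehezpo*.
*vuh*: final consonant = /h/, voiceless → -le → *vuhle*.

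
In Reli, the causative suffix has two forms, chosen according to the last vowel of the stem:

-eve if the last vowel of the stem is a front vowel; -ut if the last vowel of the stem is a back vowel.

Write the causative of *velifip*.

The last vowel of *velifip* is /i/, which is a front vowel, so the suffix is -eve, giving *velifipeve*.

velifipeve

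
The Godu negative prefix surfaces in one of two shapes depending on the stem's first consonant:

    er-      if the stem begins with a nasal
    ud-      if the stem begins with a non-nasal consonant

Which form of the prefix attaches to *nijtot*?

er-

The first consonant of *nijtot* is /n/, which is a nasal, so the prefix is er-.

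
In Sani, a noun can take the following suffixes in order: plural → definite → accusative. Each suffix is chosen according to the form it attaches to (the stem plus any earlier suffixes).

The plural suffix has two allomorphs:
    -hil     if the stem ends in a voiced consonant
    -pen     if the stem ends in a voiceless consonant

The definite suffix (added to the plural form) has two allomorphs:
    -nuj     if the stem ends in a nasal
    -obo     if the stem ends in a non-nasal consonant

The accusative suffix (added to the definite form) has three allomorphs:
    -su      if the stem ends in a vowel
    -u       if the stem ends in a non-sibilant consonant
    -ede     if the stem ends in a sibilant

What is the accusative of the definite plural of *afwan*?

afwanhilobosu

Since the final consonant of *afwan* is /n/ (voiced), it takes -hil, giving *afwanhil*.
The plural form *afwanhil* — final consonant /l/ (non-nasal) → -obo → *afwanhilobo*.
Since the final sound of the definite form *afwanhilobo* is /o/ (a vowel), it takes -su, giving *afwanhilobosu*.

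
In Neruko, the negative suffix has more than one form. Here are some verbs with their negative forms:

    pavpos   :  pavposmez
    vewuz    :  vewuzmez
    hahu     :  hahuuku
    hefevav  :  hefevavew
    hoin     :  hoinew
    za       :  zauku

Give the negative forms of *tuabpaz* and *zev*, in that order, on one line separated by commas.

The suffix is conditioned by the final sound: -mez when the stem ends in a sibilant (*pavpos*, *vewuz*); -ew when the stem ends in a non-sibilant consonant (*hefevav*, *hoin*); -uku when the stem ends in a vowel (*hahu*, *za*).
*tuabpaz*: final sound = /z/, a sibilant → -mez → *tuabpazmez*.
*zev* — final sound /v/ (a non-sibilant consonant) → -ew → *zevew*.

tuabpazmez, zevew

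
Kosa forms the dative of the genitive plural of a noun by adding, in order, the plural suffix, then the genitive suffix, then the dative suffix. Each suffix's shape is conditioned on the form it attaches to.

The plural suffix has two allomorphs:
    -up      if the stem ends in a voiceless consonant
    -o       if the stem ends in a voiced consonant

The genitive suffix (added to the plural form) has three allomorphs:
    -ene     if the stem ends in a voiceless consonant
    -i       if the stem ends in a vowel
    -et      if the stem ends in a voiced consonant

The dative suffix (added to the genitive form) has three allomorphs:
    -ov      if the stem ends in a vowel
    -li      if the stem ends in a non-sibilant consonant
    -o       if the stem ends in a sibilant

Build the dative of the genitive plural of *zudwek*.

Since the final consonant of *zudwek* is /k/ (voiceless), it takes -up, giving *zudwekup*.
The final sound of the plural form *zudwekup* is /p/, which is a voiceless consonant, so the genitive suffix is -ene, giving *zudwekupene*.
The genitive form *zudwekupene* — final sound /e/ (a vowel) → -ov → *zudwekupeneov*.

zudwekupeneov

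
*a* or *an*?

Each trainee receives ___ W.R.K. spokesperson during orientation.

The indefinite article is chosen by the initial *sound* of the following word, not its spelling.
The initialism *W.R.K.* is read letter by letter; the first letter, W, is pronounced /ˈdʌbəl.juː/, which begins with a consonant sound.
So the article is *a*: Each trainee receives a W.R.K. spokesperson during orientation.

a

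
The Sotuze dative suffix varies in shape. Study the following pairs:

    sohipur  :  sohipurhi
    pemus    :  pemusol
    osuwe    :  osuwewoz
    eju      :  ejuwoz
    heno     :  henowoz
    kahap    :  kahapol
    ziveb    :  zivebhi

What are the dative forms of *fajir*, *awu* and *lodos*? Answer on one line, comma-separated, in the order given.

fajirhi, awuwoz, lodosol

The pattern is voicing of the final sound: -ol when the stem ends in a voiceless consonant (*pemus*, *kahap*); -hi when the stem ends in a voiced consonant (*sohipur*, *ziveb*); -woz when the stem ends in a vowel (*osuwe*, *eju*, *heno*).
*fajir* — final sound /r/ (a voiced consonant) → -hi → *fajirhi*.
The final sound of *awu* is /u/, which is a vowel, so the suffix is -woz, giving *awuwoz*.
*lodos*: final sound = /s/, a voiceless consonant → -ol → *lodosol*.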